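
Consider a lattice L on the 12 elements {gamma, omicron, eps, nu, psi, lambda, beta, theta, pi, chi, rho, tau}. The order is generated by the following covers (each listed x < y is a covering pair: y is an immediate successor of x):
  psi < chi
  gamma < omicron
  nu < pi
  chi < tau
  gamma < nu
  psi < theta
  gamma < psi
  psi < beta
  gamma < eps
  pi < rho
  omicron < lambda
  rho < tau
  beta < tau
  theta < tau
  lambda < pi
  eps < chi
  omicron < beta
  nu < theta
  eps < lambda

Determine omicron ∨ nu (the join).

pi

Common upper bounds of {omicron, nu}: pi, rho, tau.
The least among these is pi.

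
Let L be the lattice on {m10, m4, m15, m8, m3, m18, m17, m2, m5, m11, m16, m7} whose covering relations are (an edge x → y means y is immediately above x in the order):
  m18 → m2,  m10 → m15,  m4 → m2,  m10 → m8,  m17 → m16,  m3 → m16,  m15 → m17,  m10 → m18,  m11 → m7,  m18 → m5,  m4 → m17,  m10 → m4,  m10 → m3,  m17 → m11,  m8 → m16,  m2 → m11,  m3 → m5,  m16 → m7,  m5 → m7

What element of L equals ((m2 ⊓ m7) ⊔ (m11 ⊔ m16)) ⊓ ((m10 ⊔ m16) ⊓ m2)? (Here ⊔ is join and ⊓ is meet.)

m2 ∧ m7 = m2
m11 ∨ m16 = m7
m2 ∨ m7 = m7
m10 ∨ m16 = m16
m16 ∧ m2 = m4
m7 ∧ m4 = m4

m4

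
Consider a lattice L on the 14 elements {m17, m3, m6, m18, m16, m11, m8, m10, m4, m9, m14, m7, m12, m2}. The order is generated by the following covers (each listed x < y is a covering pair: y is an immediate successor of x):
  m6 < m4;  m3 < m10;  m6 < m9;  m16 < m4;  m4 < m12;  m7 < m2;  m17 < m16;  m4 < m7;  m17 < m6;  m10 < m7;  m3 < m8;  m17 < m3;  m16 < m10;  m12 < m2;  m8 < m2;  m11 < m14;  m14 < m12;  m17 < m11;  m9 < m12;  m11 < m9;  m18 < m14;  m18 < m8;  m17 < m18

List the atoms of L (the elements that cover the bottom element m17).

The atoms are exactly the elements that cover m17: m11, m16, m18, m3, m6.

m11, m16, m18, m3, m6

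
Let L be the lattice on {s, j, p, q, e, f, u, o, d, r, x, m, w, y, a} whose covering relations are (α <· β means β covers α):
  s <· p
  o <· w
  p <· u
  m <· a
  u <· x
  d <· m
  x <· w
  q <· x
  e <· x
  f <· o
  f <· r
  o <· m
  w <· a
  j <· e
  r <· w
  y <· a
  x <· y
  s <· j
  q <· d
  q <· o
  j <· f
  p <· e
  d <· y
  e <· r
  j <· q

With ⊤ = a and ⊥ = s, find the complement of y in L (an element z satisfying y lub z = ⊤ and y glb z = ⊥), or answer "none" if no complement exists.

For every candidate z, either y ∨ z ≠ a or y ∧ z ≠ s; no complement exists.

none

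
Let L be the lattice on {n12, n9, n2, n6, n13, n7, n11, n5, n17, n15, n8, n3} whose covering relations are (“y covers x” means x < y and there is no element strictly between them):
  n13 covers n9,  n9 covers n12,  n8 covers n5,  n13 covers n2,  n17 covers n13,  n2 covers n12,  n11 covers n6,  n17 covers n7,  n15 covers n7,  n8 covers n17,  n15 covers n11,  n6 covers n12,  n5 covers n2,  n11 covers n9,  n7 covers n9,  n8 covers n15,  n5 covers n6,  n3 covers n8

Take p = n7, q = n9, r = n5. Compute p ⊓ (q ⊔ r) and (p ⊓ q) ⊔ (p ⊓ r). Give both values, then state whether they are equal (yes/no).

n7; n9; no

q ⊔ r = n8, so p ⊓ (q ⊔ r) = n7 ⊓ n8 = n7.
p ⊓ q = n9 and p ⊓ r = n12, so (p ⊓ q) ⊔ (p ⊓ r) = n9 ⊔ n12 = n9.
Equal: no.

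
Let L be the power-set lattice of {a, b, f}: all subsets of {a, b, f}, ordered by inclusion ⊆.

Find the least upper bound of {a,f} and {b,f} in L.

Under ⊆, join is union: {a,f} ∪ {b,f} = {a,b,f}.

{a,b,f}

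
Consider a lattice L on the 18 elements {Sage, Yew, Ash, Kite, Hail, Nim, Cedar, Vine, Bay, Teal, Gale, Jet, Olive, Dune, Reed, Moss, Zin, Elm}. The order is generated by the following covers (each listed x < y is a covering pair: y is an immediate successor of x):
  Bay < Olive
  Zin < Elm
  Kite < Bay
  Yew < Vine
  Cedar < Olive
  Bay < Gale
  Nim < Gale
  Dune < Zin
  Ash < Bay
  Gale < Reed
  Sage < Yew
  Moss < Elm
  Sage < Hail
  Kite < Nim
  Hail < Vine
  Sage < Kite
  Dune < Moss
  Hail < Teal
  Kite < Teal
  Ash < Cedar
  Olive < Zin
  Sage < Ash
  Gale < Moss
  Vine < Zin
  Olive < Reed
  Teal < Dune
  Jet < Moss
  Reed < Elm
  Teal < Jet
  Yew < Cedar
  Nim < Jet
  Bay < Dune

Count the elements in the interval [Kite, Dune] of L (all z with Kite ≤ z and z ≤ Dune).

The interval [Kite, Dune] = {Bay, Dune, Kite, Teal}, which has 4 elements.

4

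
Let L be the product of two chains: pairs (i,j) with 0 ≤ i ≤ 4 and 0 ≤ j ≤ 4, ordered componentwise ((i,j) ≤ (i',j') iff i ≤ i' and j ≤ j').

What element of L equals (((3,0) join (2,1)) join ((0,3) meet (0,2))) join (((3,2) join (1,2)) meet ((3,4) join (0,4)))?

(3,0) ∨ (2,1) = (3,1)
(0,3) ∧ (0,2) = (0,2)
(3,1) ∨ (0,2) = (3,2)
(3,2) ∨ (1,2) = (3,2)
(3,4) ∨ (0,4) = (3,4)
(3,2) ∧ (3,4) = (3,2)
(3,2) ∨ (3,2) = (3,2)

(3,2)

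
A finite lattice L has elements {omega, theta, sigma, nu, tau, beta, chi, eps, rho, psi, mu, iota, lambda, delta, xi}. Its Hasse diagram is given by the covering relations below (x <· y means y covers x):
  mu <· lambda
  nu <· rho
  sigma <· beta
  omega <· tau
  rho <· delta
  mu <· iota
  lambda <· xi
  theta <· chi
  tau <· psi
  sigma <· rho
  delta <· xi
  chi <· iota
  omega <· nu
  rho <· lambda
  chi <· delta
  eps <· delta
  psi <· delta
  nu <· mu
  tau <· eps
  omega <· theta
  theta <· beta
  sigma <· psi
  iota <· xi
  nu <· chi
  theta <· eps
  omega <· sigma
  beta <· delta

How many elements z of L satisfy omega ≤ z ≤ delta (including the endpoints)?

The interval [omega, delta] = {beta, chi, delta, eps, nu, omega, psi, rho, sigma, tau, theta}, which has 11 elements.

11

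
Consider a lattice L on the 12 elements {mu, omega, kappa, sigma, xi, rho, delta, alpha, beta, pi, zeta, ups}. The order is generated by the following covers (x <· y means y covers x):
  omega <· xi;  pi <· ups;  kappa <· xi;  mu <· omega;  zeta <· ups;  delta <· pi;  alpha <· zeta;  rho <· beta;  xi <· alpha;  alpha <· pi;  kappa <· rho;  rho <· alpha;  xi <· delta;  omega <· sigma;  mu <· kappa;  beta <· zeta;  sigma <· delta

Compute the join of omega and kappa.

xi

Common upper bounds of {omega, kappa}: alpha, delta, pi, ups, xi, zeta.
The least among these is xi.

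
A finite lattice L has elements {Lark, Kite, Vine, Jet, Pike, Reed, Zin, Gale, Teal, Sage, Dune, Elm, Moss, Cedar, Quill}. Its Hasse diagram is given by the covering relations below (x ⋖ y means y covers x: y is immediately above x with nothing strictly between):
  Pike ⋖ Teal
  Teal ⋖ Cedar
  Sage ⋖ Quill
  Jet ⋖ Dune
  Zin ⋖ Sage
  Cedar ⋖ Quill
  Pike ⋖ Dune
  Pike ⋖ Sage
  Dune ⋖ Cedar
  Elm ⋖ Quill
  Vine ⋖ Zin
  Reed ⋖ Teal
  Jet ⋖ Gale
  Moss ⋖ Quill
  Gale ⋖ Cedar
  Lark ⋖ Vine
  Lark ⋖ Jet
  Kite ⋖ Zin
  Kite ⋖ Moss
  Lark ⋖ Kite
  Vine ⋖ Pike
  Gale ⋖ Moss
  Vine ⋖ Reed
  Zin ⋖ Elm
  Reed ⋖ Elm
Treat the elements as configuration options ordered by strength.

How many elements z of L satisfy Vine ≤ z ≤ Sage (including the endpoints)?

The interval [Vine, Sage] = {Pike, Sage, Vine, Zin}, which has 4 elements.

4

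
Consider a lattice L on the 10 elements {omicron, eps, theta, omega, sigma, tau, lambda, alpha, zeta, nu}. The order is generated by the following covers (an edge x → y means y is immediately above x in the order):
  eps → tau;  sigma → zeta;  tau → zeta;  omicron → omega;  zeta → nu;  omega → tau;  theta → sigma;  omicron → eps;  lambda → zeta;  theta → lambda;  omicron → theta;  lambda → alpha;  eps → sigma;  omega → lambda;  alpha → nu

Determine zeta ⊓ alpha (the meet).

Common lower bounds of {zeta, alpha}: lambda, omega, omicron, theta.
The greatest among these is lambda.

lambda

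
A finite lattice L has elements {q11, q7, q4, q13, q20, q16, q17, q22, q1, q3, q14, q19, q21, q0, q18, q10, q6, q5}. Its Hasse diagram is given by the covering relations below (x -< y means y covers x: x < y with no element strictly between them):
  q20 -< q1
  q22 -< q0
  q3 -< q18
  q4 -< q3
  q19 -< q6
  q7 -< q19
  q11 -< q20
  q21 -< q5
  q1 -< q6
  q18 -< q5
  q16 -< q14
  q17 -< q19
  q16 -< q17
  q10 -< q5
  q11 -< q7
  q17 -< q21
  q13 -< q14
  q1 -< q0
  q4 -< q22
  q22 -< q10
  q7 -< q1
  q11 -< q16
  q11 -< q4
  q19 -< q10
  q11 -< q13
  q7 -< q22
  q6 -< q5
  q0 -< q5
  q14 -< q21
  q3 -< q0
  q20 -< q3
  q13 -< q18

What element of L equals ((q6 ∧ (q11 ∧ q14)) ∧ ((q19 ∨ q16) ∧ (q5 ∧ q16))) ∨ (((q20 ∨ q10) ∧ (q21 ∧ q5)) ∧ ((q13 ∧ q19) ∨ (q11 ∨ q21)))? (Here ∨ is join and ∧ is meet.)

q21

q11 ∧ q14 = q11
q6 ∧ q11 = q11
q19 ∨ q16 = q19
q5 ∧ q16 = q16
q19 ∧ q16 = q16
q11 ∧ q16 = q11
q20 ∨ q10 = q5
q21 ∧ q5 = q21
q5 ∧ q21 = q21
q13 ∧ q19 = q11
q11 ∨ q21 = q21
q11 ∨ q21 = q21
q21 ∧ q21 = q21
q11 ∨ q21 = q21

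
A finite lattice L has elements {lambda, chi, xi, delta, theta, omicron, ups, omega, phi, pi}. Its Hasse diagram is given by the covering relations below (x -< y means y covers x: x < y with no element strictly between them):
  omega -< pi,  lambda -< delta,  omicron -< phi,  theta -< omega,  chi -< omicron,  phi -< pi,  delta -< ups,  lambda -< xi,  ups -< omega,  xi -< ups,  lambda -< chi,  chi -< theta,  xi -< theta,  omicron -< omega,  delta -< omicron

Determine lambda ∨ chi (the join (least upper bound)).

Common upper bounds of {lambda, chi}: chi, omega, omicron, phi, pi, theta.
The least among these is chi.

chi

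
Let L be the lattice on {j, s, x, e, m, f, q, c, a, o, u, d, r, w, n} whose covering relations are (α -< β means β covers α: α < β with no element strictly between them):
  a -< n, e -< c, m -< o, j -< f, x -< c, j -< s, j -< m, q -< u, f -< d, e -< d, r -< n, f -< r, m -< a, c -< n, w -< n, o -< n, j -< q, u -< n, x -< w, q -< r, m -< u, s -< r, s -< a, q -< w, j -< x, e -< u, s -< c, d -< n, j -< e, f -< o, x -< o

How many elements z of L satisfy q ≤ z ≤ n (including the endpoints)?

The interval [q, n] = {n, q, r, u, w}, which has 5 elements.

5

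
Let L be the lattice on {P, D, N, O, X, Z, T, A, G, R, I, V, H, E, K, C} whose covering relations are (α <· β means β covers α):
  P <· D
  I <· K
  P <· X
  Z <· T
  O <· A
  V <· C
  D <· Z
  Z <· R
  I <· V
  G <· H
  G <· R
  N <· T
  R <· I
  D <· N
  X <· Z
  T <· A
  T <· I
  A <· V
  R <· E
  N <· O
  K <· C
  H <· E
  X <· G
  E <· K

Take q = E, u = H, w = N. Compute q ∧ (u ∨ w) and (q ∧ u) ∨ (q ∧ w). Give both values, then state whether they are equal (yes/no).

E; E; yes

u ∨ w = K, so q ∧ (u ∨ w) = E ∧ K = E.
q ∧ u = H and q ∧ w = D, so (q ∧ u) ∨ (q ∧ w) = H ∨ D = E.
Equal: yes.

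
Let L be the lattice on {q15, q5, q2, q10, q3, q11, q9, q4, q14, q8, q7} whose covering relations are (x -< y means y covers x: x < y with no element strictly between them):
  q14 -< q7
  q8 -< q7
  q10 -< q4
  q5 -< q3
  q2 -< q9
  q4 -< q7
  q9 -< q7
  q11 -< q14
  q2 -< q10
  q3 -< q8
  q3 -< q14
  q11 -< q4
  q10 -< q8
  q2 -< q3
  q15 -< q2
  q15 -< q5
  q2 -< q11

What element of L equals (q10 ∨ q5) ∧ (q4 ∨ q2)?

q10

q10 ∨ q5 = q8
q4 ∨ q2 = q4
q8 ∧ q4 = q10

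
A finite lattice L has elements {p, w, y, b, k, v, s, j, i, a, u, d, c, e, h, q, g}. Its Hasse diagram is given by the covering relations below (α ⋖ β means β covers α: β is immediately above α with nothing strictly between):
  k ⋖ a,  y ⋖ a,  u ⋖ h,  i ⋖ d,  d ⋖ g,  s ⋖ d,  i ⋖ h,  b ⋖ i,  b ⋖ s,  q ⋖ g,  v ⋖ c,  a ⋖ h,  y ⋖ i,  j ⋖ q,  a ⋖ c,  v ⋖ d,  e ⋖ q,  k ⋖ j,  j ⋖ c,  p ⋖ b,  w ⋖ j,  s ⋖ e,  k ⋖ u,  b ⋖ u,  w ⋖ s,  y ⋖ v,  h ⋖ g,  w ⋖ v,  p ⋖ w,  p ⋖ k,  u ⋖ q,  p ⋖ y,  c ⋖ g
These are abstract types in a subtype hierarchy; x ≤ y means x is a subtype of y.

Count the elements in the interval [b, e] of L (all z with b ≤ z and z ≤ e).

3

The interval [b, e] = {b, e, s}, which has 3 elements.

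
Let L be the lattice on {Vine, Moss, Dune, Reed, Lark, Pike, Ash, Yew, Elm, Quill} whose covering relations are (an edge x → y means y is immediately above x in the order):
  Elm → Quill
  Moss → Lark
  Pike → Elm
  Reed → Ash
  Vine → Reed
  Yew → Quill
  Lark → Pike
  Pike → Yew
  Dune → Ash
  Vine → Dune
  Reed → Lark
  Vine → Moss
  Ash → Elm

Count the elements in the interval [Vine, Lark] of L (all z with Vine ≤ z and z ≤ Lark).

4

The interval [Vine, Lark] = {Lark, Moss, Reed, Vine}, which has 4 elements.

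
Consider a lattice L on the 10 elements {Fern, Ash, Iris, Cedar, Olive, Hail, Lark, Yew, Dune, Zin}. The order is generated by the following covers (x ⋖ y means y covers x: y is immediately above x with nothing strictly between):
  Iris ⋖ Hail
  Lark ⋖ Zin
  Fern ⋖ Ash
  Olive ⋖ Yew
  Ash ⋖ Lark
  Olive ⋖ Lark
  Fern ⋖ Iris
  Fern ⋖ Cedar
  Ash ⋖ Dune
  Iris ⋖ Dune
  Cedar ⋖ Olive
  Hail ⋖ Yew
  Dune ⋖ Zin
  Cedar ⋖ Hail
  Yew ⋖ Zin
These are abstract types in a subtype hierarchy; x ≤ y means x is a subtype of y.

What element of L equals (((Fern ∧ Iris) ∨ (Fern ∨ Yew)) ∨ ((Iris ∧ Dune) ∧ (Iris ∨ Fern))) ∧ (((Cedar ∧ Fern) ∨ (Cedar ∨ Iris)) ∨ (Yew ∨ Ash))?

Yew

Fern ∧ Iris = Fern
Fern ∨ Yew = Yew
Fern ∨ Yew = Yew
Iris ∧ Dune = Iris
Iris ∨ Fern = Iris
Iris ∧ Iris = Iris
Yew ∨ Iris = Yew
Cedar ∧ Fern = Fern
Cedar ∨ Iris = Hail
Fern ∨ Hail = Hail
Yew ∨ Ash = Zin
Hail ∨ Zin = Zin
Yew ∧ Zin = Yew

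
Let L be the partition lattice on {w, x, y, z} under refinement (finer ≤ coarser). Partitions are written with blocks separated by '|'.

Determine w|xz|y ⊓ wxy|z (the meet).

The meet (common refinement) of w|xz|y and wxy|z intersects blocks pairwise, giving w|x|y|z.

w|x|y|z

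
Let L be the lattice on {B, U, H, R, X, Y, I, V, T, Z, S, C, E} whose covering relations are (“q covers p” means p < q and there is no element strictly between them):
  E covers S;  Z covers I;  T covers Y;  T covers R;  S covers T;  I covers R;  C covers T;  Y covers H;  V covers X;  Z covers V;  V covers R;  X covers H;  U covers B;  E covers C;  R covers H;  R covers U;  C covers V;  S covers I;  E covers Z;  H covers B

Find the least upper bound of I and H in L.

I

Common upper bounds of {I, H}: E, I, S, Z.
The least among these is I.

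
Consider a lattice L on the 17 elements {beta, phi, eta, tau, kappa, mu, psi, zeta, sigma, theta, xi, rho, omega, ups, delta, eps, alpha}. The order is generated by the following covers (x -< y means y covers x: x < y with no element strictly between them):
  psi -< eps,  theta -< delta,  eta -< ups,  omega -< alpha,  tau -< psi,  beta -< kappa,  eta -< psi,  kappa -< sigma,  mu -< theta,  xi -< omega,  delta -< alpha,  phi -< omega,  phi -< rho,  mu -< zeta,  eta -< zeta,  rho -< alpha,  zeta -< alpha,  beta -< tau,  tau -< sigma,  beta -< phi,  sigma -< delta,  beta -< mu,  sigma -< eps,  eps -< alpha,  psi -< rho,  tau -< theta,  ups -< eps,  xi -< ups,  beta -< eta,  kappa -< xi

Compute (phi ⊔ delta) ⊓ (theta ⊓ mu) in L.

phi ∨ delta = alpha
theta ∧ mu = mu
alpha ∧ mu = mu

mu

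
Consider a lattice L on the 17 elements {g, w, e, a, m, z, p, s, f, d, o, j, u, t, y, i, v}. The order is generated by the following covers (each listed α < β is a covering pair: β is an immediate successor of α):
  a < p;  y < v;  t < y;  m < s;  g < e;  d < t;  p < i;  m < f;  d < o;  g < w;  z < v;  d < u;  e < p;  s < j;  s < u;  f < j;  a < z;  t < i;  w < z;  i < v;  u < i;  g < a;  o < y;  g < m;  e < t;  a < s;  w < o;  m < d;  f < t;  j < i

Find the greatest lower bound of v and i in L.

i

Common lower bounds of {v, i}: a, d, e, f, g, i, j, m, p, s, t, u.
The greatest among these is i.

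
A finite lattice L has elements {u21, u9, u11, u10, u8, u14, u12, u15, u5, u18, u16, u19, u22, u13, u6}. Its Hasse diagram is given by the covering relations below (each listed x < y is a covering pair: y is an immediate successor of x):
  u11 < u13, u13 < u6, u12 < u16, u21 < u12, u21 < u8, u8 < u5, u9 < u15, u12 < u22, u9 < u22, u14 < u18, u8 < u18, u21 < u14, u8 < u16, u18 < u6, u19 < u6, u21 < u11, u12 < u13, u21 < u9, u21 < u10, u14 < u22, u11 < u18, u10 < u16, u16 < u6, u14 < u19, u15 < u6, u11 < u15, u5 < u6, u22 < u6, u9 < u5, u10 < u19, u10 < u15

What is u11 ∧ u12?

u21

Common lower bounds of {u11, u12}: u21.
The greatest among these is u21.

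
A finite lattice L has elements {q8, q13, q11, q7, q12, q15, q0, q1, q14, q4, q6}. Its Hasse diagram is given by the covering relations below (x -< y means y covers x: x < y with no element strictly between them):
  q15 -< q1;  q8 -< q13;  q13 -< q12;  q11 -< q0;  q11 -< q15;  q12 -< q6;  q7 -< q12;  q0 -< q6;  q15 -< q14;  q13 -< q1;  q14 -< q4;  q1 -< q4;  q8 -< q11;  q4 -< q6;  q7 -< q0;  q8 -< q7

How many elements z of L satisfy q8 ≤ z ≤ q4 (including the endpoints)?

7

The interval [q8, q4] = {q1, q11, q13, q14, q15, q4, q8}, which has 7 elements.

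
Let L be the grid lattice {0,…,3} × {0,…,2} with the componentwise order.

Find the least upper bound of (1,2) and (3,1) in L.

(3,2)

In a product of chains, the join is componentwise max, giving (3,2).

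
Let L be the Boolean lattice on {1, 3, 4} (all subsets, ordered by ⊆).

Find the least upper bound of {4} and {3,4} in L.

Common upper bounds of {{4}, {3,4}}: {1,3,4}, {3,4}.
The least among these is {3,4}.

{3,4}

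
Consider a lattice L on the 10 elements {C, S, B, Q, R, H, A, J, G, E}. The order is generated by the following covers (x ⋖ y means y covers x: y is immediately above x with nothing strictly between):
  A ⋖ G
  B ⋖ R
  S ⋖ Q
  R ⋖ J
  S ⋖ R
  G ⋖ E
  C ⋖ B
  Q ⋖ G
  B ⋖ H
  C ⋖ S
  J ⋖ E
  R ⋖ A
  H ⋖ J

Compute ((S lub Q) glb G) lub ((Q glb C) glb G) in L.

S ∨ Q = Q
Q ∧ G = Q
Q ∧ C = C
C ∧ G = C
Q ∨ C = Q

Q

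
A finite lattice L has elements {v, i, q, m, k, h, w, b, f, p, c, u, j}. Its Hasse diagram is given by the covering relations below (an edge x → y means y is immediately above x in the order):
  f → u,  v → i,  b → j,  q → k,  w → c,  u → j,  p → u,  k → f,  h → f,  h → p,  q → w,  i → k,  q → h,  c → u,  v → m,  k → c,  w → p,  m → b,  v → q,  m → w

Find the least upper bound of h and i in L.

Common upper bounds of {h, i}: f, j, u.
The least among these is f.

f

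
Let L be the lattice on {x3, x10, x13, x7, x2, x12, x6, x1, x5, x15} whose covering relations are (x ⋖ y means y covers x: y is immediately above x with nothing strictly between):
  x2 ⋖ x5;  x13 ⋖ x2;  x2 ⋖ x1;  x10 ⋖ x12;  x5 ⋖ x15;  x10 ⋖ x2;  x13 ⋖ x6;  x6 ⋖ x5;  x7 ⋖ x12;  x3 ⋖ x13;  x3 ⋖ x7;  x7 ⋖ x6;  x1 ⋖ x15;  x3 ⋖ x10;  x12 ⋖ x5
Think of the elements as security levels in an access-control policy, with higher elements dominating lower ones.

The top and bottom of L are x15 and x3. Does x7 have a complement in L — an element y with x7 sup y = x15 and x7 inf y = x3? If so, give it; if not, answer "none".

Need y with x7 ∨ y = x15 and x7 ∧ y = x3.
Checking each element gives: x1.

x1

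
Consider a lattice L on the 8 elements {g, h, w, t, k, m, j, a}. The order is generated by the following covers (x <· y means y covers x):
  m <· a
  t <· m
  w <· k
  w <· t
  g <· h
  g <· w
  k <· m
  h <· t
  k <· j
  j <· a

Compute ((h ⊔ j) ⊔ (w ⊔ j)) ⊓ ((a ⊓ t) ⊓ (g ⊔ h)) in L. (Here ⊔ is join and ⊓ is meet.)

h ∨ j = a
w ∨ j = j
a ∨ j = a
a ∧ t = t
g ∨ h = h
t ∧ h = h
a ∧ h = h

h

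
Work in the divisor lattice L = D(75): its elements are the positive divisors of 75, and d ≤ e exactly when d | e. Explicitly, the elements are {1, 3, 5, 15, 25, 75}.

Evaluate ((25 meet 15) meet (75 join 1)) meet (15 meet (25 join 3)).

5

25 ∧ 15 = 5
75 ∨ 1 = 75
5 ∧ 75 = 5
25 ∨ 3 = 75
15 ∧ 75 = 15
5 ∧ 15 = 5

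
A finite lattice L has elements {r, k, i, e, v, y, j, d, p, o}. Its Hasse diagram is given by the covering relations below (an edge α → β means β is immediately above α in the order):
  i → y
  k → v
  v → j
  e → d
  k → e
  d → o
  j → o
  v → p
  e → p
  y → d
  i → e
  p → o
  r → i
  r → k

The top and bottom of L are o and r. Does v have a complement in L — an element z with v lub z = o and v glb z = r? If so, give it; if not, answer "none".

y

Need z with v ∨ z = o and v ∧ z = r.
Checking each element gives: y.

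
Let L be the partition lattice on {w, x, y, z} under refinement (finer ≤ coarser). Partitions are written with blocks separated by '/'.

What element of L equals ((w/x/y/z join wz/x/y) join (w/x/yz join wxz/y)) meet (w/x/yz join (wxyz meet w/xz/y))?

w/xyz

w/x/y/z ∨ wz/x/y = wz/x/y
w/x/yz ∨ wxz/y = wxyz
wz/x/y ∨ wxyz = wxyz
wxyz ∧ w/xz/y = w/xz/y
w/x/yz ∨ w/xz/y = w/xyz
wxyz ∧ w/xyz = w/xyz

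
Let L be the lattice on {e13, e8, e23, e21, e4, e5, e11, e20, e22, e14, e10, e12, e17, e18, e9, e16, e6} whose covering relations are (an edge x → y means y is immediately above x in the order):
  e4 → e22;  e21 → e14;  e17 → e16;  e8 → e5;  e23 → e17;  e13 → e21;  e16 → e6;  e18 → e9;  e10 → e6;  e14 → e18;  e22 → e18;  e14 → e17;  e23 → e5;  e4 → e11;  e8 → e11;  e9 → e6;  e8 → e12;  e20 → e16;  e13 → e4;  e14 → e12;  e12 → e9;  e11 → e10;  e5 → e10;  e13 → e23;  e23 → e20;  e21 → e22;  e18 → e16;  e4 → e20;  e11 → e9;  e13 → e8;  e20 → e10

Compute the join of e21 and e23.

e17

Common upper bounds of {e21, e23}: e16, e17, e6.
The least among these is e17.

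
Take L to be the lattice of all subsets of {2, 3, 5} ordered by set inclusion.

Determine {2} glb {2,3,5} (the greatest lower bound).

{2}

Common lower bounds of {{2}, {2,3,5}}: {2}, {}.
The greatest among these is {2}.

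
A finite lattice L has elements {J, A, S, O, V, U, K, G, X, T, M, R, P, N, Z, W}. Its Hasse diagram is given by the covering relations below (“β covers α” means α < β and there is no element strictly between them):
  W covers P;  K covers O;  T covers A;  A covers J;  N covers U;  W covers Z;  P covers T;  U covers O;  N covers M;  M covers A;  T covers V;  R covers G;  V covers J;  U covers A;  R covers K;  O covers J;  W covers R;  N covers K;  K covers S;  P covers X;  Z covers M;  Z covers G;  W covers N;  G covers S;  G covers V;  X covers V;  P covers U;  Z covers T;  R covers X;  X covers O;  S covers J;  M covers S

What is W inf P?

P

Common lower bounds of {W, P}: A, J, O, P, T, U, V, X.
The greatest among these is P.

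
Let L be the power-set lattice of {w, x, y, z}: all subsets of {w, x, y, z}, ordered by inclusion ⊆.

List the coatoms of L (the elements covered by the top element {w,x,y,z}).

{w,x,y}, {w,x,z}, {w,y,z}, {x,y,z}

The coatoms are exactly the elements covered by {w,x,y,z}: {w,x,y}, {w,x,z}, {w,y,z}, {x,y,z}.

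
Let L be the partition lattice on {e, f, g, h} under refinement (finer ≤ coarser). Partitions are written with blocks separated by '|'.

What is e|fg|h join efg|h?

The join of e|fg|h and efg|h merges any blocks that overlap across the partitions, giving efg|h.

efg|h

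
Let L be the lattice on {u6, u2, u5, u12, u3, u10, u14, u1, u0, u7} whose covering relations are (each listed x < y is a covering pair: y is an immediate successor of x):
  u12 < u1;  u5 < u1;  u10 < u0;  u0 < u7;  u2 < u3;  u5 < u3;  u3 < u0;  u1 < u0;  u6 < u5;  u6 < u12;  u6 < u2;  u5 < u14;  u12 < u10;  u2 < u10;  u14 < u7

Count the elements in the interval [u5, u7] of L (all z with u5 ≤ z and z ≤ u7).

The interval [u5, u7] = {u0, u1, u14, u3, u5, u7}, which has 6 elements.

6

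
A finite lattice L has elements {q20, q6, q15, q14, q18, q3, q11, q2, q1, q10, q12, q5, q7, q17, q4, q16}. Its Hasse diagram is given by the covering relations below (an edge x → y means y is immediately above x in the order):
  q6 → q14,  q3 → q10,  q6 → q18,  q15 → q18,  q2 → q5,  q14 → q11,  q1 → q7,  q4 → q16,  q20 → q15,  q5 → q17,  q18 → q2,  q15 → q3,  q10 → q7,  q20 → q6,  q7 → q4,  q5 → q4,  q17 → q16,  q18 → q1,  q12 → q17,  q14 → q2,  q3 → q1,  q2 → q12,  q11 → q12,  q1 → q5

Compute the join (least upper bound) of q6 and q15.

q18

Common upper bounds of {q6, q15}: q1, q12, q16, q17, q18, q2, q4, q5, q7.
The least among these is q18.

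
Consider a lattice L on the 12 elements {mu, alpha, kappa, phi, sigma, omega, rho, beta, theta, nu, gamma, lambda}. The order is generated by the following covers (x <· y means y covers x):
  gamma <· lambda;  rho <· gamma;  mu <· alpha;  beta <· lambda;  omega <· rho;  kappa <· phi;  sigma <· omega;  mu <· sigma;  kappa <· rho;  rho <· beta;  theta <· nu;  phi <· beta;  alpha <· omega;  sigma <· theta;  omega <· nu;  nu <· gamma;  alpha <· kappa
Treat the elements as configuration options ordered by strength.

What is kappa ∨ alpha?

kappa

Common upper bounds of {kappa, alpha}: beta, gamma, kappa, lambda, phi, rho.
The least among these is kappa.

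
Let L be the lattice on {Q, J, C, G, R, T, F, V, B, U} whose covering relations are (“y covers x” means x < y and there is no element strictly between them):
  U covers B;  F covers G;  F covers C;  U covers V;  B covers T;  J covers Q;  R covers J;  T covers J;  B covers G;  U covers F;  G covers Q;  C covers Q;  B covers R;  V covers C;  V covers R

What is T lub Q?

T

Common upper bounds of {T, Q}: B, T, U.
The least among these is T.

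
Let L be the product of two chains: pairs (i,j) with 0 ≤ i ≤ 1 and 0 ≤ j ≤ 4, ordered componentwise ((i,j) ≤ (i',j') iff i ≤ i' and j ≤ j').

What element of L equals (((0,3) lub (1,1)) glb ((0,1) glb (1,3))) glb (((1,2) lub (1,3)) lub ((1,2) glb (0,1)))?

(0,1)

(0,3) ∨ (1,1) = (1,3)
(0,1) ∧ (1,3) = (0,1)
(1,3) ∧ (0,1) = (0,1)
(1,2) ∨ (1,3) = (1,3)
(1,2) ∧ (0,1) = (0,1)
(1,3) ∨ (0,1) = (1,3)
(0,1) ∧ (1,3) = (0,1)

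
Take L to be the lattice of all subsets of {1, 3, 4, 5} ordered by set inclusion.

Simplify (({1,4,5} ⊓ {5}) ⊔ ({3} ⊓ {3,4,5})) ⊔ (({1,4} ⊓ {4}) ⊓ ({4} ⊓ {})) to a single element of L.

{1,4,5} ∧ {5} = {5}
{3} ∧ {3,4,5} = {3}
{5} ∨ {3} = {3,5}
{1,4} ∧ {4} = {4}
{4} ∧ {} = {}
{4} ∧ {} = {}
{3,5} ∨ {} = {3,5}

{3,5}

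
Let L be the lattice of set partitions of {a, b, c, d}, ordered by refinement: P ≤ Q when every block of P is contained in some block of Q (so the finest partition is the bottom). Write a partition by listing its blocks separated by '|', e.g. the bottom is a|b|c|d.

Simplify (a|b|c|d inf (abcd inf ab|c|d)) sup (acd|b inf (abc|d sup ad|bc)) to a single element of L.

abcd ∧ ab|c|d = ab|c|d
a|b|c|d ∧ ab|c|d = a|b|c|d
abc|d ∨ ad|bc = abcd
acd|b ∧ abcd = acd|b
a|b|c|d ∨ acd|b = acd|b

acd|b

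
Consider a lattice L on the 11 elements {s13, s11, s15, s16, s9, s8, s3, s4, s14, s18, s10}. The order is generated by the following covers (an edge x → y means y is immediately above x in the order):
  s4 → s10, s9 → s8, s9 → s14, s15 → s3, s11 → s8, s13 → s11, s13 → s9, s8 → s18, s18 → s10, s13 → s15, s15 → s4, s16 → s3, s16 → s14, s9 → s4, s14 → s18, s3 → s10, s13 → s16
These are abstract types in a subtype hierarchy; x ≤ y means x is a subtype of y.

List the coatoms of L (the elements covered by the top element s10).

s18, s3, s4

The coatoms are exactly the elements covered by s10: s18, s3, s4.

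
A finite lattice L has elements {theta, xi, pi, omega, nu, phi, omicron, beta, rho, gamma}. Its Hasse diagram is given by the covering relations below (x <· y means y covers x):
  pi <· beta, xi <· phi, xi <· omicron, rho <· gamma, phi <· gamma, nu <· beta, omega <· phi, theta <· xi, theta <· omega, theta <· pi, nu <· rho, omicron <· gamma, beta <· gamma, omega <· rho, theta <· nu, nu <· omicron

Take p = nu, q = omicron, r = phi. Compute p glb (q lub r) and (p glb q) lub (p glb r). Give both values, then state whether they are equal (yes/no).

q lub r = gamma, so p glb (q lub r) = nu glb gamma = nu.
p glb q = nu and p glb r = theta, so (p glb q) lub (p glb r) = nu lub theta = nu.
Equal: yes.

nu; nu; yes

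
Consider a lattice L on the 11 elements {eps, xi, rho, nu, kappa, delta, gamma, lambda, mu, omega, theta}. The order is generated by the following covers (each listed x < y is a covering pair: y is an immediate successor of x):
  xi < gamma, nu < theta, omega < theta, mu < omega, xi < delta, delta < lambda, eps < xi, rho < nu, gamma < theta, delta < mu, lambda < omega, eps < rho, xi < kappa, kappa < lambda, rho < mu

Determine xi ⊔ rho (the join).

mu

Common upper bounds of {xi, rho}: mu, omega, theta.
The least among these is mu.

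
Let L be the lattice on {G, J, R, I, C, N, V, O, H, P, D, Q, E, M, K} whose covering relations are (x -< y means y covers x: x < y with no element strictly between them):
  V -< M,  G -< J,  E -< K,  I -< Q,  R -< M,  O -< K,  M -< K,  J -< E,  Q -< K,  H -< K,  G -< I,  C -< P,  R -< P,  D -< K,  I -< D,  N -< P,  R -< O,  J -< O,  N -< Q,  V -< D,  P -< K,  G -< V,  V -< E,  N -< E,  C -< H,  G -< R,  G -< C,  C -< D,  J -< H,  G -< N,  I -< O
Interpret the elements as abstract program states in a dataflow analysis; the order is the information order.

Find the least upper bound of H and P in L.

K

Common upper bounds of {H, P}: K.
The least among these is K.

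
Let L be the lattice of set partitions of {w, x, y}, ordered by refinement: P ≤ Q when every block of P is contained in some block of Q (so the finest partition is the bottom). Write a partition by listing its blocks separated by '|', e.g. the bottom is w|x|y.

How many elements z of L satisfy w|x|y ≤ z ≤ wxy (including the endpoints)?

5

The interval [w|x|y, wxy] = {wxy, wx|y, wy|x, w|xy, w|x|y}, which has 5 elements.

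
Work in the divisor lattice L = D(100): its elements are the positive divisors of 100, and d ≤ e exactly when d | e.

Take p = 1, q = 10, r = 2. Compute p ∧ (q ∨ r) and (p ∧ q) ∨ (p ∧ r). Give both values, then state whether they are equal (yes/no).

q ∨ r = 10, so p ∧ (q ∨ r) = 1 ∧ 10 = 1.
p ∧ q = 1 and p ∧ r = 1, so (p ∧ q) ∨ (p ∧ r) = 1 ∨ 1 = 1.
Equal: yes.

1; 1; yes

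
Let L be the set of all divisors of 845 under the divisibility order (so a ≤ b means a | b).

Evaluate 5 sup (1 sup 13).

1 ∨ 13 = 13
5 ∨ 13 = 65

65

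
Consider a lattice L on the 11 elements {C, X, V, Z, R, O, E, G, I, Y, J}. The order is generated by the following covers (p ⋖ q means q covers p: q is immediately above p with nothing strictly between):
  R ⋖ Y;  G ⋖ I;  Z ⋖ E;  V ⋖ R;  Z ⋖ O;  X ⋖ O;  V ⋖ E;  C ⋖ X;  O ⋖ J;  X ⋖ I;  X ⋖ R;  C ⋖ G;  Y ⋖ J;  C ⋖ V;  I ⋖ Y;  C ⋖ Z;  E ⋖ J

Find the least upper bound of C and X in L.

X

Common upper bounds of {C, X}: I, J, O, R, X, Y.
The least among these is X.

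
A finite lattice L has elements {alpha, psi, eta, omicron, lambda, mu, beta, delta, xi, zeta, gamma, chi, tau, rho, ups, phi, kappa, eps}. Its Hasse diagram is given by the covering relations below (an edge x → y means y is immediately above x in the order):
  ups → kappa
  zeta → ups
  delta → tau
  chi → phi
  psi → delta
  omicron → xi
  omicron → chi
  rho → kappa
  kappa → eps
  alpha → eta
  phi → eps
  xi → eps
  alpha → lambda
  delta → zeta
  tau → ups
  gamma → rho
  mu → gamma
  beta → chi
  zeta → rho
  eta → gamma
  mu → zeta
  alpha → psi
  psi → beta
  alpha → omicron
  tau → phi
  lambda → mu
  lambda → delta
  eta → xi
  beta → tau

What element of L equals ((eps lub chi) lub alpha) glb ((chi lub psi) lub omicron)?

chi

eps ∨ chi = eps
eps ∨ alpha = eps
chi ∨ psi = chi
chi ∨ omicron = chi
eps ∧ chi = chi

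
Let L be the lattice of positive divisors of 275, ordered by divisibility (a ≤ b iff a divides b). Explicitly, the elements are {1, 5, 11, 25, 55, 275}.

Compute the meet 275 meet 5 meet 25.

Common lower bounds of {275, 5, 25}: 1, 5.
The greatest among these is 5.

5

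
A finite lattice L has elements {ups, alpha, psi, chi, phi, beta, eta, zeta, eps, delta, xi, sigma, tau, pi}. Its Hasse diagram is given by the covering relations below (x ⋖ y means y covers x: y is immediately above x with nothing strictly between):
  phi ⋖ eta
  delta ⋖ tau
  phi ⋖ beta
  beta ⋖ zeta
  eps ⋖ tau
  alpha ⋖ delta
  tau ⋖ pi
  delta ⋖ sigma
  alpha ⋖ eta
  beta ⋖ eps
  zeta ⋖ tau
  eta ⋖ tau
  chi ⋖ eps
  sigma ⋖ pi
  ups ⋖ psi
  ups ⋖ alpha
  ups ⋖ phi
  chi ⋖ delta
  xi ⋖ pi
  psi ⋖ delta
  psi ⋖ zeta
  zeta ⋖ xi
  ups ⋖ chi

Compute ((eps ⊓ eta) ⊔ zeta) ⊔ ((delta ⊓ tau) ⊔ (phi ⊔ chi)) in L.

tau

eps ∧ eta = phi
phi ∨ zeta = zeta
delta ∧ tau = delta
phi ∨ chi = eps
delta ∨ eps = tau
zeta ∨ tau = tau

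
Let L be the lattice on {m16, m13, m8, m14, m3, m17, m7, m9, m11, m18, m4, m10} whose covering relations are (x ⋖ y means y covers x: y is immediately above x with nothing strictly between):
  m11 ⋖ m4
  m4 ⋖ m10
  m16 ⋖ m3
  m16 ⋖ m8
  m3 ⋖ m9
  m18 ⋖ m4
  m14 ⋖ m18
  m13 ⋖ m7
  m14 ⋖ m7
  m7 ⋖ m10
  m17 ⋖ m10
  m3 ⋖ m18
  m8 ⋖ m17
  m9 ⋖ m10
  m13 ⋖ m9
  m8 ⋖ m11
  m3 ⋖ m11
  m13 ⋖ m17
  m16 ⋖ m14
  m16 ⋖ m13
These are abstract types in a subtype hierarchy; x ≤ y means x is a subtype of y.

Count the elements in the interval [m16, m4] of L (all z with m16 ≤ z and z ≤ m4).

The interval [m16, m4] = {m11, m14, m16, m18, m3, m4, m8}, which has 7 elements.

7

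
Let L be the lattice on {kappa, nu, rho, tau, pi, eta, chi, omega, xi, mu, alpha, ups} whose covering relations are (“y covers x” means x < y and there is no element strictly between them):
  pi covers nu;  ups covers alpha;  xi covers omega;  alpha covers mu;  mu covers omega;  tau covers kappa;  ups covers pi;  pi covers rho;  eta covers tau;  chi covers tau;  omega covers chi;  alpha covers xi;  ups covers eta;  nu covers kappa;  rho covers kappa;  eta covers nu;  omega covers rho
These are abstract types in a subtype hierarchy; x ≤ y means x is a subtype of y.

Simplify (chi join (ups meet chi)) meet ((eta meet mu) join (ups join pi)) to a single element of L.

chi

ups ∧ chi = chi
chi ∨ chi = chi
eta ∧ mu = tau
ups ∨ pi = ups
tau ∨ ups = ups
chi ∧ ups = chi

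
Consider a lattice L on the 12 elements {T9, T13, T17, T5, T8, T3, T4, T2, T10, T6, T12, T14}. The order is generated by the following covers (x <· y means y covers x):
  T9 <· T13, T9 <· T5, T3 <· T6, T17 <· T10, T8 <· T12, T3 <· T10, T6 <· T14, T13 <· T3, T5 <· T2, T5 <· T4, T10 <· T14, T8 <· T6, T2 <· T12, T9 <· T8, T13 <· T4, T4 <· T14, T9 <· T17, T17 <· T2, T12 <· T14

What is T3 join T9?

T3

Common upper bounds of {T3, T9}: T10, T14, T3, T6.
The least among these is T3.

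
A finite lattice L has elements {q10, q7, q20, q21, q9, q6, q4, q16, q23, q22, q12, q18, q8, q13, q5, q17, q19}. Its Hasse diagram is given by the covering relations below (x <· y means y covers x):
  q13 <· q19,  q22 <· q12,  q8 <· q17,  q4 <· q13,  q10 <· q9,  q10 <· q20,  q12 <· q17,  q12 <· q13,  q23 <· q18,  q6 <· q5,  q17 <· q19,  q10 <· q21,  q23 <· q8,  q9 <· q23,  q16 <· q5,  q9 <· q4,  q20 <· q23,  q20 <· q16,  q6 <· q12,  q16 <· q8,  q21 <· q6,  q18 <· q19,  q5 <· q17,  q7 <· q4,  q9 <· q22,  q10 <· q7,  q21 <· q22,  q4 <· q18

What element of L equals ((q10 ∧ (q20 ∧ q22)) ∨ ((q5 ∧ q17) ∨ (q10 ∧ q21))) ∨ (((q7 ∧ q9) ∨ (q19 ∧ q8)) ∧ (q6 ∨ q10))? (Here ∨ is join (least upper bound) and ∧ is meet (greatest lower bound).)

q5

q20 ∧ q22 = q10
q10 ∧ q10 = q10
q5 ∧ q17 = q5
q10 ∧ q21 = q10
q5 ∨ q10 = q5
q10 ∨ q5 = q5
q7 ∧ q9 = q10
q19 ∧ q8 = q8
q10 ∨ q8 = q8
q6 ∨ q10 = q6
q8 ∧ q6 = q10
q5 ∨ q10 = q5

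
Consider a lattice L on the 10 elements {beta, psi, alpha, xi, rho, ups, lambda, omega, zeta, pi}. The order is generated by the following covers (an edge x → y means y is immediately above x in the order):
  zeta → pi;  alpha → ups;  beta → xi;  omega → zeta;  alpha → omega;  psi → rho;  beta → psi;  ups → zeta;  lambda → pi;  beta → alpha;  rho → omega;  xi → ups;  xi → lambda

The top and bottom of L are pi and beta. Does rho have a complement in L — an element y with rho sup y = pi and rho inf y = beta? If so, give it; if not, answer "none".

lambda

Need y with rho ∨ y = pi and rho ∧ y = beta.
Checking each element gives: lambda.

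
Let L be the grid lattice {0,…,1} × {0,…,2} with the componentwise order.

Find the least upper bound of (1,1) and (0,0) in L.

(1,1)

In a product of chains, the join is componentwise max, giving (1,1).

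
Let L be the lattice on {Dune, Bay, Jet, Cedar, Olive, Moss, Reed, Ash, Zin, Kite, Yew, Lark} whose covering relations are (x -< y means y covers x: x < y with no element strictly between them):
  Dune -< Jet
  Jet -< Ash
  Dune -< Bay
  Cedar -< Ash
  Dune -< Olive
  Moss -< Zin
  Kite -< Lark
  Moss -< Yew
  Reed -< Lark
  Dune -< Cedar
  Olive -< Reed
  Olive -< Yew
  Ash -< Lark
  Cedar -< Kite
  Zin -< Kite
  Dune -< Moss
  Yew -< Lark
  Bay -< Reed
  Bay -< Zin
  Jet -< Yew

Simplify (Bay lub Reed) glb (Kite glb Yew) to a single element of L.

Dune

Bay ∨ Reed = Reed
Kite ∧ Yew = Moss
Reed ∧ Moss = Dune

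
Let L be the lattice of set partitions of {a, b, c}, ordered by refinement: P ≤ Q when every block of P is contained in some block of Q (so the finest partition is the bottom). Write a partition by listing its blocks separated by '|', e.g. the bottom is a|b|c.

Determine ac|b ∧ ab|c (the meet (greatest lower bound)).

The meet (common refinement) of ac|b and ab|c intersects blocks pairwise, giving a|b|c.

a|b|c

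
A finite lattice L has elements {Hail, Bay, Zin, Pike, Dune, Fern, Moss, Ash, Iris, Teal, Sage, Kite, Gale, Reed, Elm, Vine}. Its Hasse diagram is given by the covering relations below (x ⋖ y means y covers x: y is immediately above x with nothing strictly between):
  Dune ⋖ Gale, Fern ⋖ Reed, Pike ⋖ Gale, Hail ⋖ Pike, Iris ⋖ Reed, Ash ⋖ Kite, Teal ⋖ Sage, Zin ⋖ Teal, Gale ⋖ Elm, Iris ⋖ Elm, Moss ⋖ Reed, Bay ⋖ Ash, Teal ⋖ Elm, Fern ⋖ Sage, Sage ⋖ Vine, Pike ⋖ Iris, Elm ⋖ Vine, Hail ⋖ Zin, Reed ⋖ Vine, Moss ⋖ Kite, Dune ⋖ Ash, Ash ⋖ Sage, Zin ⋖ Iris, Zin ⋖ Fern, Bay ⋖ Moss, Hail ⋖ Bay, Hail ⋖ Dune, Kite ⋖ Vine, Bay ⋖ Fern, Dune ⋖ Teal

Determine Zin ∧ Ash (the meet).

Common lower bounds of {Zin, Ash}: Hail.
The greatest among these is Hail.

Hail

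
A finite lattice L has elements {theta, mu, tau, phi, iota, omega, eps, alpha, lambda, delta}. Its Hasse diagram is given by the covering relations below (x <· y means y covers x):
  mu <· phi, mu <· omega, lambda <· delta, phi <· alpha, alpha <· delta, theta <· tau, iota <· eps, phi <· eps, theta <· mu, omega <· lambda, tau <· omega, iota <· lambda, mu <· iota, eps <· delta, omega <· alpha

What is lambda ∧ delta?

Common lower bounds of {lambda, delta}: iota, lambda, mu, omega, tau, theta.
The greatest among these is lambda.

lambda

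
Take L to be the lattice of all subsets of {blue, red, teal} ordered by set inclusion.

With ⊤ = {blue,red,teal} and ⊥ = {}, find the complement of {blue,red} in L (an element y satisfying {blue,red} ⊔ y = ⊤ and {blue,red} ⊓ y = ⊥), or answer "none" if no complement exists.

Need y with {blue,red} ∨ y = {blue,red,teal} and {blue,red} ∧ y = {}.
Checking each element gives: {teal}.

{teal}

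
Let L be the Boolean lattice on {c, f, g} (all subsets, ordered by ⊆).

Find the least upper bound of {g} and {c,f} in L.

{c,f,g}

Under ⊆, join is union: {g} ∪ {c,f} = {c,f,g}.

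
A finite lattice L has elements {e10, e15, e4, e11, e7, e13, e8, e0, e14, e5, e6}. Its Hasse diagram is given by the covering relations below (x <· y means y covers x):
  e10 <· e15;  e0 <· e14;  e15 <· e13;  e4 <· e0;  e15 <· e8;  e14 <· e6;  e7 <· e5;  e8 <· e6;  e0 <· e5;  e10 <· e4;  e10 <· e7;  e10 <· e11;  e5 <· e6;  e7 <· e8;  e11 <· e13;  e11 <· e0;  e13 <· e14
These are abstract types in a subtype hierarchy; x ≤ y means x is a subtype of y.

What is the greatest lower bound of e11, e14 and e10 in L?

e10

Common lower bounds of {e11, e14, e10}: e10.
The greatest among these is e10.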